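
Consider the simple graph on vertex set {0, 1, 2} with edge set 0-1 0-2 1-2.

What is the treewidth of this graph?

2

A width-2 tree decomposition is:
Bags: B1 = {0, 1, 2}
Tree: (single bag)
With just one bag of size 3, the width is 3 − 1 = 2, so tw(G) ≤ 2. Conversely, {0, 1, 2} is a clique of size 3, and the vertices of any clique must share a bag in every tree decomposition; so some bag has ≥ 3 vertices and tw(G) ≥ 2. Hence tw(G) = 2 exactly.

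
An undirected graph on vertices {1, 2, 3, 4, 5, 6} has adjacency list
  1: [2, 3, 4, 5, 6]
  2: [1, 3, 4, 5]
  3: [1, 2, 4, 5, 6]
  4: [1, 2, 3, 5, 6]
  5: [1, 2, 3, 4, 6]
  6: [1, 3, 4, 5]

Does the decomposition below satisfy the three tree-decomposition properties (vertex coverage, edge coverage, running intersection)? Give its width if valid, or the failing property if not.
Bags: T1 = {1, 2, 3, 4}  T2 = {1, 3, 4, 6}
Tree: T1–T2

A tree decomposition must satisfy three properties: every vertex lies in some bag; for every edge, both endpoints lie together in some bag; and for every vertex, the bags containing it form a connected subtree. Here vertex 5 appears in no bag, so the decomposition is invalid.

No — vertex 5 appears in no bag.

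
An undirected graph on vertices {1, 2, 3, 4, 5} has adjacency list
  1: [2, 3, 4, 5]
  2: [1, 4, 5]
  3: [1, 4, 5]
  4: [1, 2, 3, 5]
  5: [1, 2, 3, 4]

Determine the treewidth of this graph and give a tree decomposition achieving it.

Treewidth 3.
One such decomposition:
Bags: B1 = {1, 2, 4, 5}  B2 = {1, 3, 4, 5}
Tree: B1–B2

The largest bag has 4 vertices, giving width 3; this decomposition certifies tw(G) ≤ 3. Conversely, {1, 2, 4, 5} is a clique of size 4, and the vertices of any clique must share a bag in every tree decomposition; so some bag has ≥ 4 vertices and tw(G) ≥ 3. Therefore the treewidth is 3.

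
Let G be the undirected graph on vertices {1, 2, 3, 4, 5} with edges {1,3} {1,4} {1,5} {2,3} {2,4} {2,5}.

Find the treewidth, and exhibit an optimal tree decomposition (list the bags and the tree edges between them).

Treewidth 2.
Bags: B1 = {1, 2, 3}  B2 = {1, 2, 4}  B3 = {1, 2, 5}
Tree: B1–B2, B2–B3

Every bag has size at most 3, so the width is 3 − 1 = 2 and tw(G) ≤ 2. For the lower bound, G contains the cycle 3–1–4–2–3, so G is not a forest; only forests have treewidth ≤ 1, hence tw(G) ≥ 2. The upper and lower bounds meet at 2, so that is the treewidth.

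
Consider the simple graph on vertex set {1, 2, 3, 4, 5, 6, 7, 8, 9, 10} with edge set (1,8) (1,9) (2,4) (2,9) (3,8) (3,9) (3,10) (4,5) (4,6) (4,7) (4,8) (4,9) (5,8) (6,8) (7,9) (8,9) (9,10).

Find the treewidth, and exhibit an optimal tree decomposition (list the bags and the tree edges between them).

Each bag holds 3 vertices, so the decomposition has width 2, which upper-bounds the treewidth. Conversely, {1, 8, 9} is a clique of size 3, and the vertices of any clique must share a bag in every tree decomposition; so some bag has ≥ 3 vertices and tw(G) ≥ 2. Hence tw(G) = 2 exactly.

Treewidth 2.
One optimal decomposition is:
Bags: B1 = {4, 8, 9}  B2 = {4, 6, 8}  B3 = {4, 5, 8}  B4 = {4, 7, 9}  B5 = {3, 8, 9}  B6 = {2, 4, 9}  B7 = {1, 8, 9}  B8 = {3, 9, 10}
Tree: B1–B2, B2–B3, B1–B4, B1–B5, B1–B6, B1–B7, B5–B8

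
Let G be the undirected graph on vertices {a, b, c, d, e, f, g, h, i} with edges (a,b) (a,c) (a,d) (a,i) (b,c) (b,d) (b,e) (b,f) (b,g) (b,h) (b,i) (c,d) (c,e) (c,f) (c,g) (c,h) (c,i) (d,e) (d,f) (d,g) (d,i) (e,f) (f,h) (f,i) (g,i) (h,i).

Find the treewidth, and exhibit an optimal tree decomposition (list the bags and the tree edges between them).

Treewidth 4.
One such decomposition:
Bags: B1 = {a, b, c, d, i}  B2 = {b, c, d, f, i}  B3 = {b, c, d, e, f}  B4 = {b, c, d, g, i}  B5 = {b, c, f, h, i}
Tree: B1–B2, B2–B3, B1–B4, B2–B5

Every bag has size at most 5, so the width is 5 − 1 = 4 and tw(G) ≤ 4. For the lower bound, the 5 vertices {b, c, d, e, f} are pairwise adjacent, and any tree decomposition puts a clique entirely inside one bag — forcing width ≥ 4. The upper and lower bounds meet at 4, so that is the treewidth.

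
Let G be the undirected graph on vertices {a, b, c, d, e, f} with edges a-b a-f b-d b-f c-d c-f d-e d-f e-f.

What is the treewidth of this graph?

A width-2 tree decomposition is:
Bags: B1 = {c, d, f}  B2 = {b, d, f}  B3 = {d, e, f}  B4 = {a, b, f}
Tree: B1–B2, B1–B3, B2–B4
Every bag has size at most 3, so the width is 3 − 1 = 2 and tw(G) ≤ 2. Conversely, {d, e, f} is a clique of size 3, and the vertices of any clique must share a bag in every tree decomposition; so some bag has ≥ 3 vertices and tw(G) ≥ 2. The upper and lower bounds meet at 2, so that is the treewidth.

2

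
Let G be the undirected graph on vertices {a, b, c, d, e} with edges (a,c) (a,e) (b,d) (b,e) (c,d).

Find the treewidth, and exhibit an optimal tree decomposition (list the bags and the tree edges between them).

Treewidth 2.
Bags: B1 = {b, c, d}  B2 = {b, c, e}  B3 = {a, c, e}
Tree: B1–B2, B2–B3

The largest bag has 3 vertices, giving width 2; this decomposition certifies tw(G) ≤ 2. For the lower bound, G contains the cycle c–d–b–e–a–c, so G is not a forest; only forests have treewidth ≤ 1, hence tw(G) ≥ 2. Combining the bounds, tw(G) = 2.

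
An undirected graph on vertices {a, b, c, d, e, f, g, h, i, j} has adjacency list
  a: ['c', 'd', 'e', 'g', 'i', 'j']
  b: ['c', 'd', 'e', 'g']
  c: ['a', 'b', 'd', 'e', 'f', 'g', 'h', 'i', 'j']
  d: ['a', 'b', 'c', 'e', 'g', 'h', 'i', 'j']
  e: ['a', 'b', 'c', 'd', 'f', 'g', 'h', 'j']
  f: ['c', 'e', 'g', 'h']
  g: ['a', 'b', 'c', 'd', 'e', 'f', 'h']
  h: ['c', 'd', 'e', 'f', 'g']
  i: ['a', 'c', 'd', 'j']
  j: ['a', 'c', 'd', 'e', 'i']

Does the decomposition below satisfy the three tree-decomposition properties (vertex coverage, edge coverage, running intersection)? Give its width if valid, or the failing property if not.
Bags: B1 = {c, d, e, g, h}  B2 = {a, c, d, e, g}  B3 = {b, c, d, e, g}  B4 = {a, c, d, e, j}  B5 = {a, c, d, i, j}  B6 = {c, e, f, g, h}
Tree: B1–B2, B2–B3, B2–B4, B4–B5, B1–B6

Yes; width 4.

Checking the three conditions: (i) the bags cover all of {a, b, c, d, e, f, g, h, i, j}; (ii) for each edge, some bag contains both endpoints; (iii) the bags containing any fixed vertex form a subtree. All hold, so the decomposition is valid with width 5 − 1 = 4.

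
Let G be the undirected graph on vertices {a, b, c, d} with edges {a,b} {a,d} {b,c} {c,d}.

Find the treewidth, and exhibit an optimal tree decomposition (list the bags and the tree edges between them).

Treewidth 2.
Bags: B1 = {a, b, c}  B2 = {a, c, d}
Tree: B1–B2

Every bag has size at most 3, so the width is 3 − 1 = 2 and tw(G) ≤ 2. Since a–b–c–d–a is a cycle in G, G is not acyclic. Forests are exactly the graphs of treewidth ≤ 1, so tw(G) ≥ 2. Therefore the treewidth is 2.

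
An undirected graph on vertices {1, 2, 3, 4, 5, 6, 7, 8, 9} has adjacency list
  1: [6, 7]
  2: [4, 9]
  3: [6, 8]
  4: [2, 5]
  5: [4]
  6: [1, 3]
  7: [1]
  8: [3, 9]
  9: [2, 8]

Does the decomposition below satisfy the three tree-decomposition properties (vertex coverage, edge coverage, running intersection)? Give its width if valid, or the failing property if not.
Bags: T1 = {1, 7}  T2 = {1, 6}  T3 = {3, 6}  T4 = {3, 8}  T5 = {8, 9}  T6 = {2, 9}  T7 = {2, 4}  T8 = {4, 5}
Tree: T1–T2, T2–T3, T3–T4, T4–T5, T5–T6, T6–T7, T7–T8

Checking the three conditions: (i) the bags cover all of {1, 2, 3, 4, 5, 6, 7, 8, 9}; (ii) for each edge, some bag contains both endpoints; (iii) the bags containing any fixed vertex form a subtree. All hold, so the decomposition is valid with width 2 − 1 = 1.

Yes; width 1.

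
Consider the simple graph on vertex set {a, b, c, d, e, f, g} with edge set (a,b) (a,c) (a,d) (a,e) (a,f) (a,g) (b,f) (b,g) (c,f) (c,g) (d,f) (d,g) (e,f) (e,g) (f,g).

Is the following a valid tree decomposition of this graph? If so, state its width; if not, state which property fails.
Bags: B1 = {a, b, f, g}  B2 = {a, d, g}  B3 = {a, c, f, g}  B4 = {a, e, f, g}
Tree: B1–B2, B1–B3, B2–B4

No — edge (f,d) lies in no bag.

A tree decomposition must satisfy three properties: every vertex lies in some bag; for every edge, both endpoints lie together in some bag; and for every vertex, the bags containing it form a connected subtree. Here edge (f,d) lies in no bag, so the decomposition is invalid.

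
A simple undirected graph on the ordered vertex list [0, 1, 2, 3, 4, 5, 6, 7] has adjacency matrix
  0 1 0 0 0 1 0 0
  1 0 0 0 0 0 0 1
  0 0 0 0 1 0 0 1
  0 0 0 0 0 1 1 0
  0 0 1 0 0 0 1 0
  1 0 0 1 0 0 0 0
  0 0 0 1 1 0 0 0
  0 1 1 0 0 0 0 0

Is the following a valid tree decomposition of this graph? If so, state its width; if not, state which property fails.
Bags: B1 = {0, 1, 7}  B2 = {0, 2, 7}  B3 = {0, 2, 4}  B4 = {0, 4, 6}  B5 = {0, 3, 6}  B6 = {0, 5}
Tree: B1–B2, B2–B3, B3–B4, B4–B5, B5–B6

A tree decomposition must satisfy three properties: every vertex lies in some bag; for every edge, both endpoints lie together in some bag; and for every vertex, the bags containing it form a connected subtree. Here edge (3,5) lies in no bag, so the decomposition is invalid.

No — edge (3,5) lies in no bag.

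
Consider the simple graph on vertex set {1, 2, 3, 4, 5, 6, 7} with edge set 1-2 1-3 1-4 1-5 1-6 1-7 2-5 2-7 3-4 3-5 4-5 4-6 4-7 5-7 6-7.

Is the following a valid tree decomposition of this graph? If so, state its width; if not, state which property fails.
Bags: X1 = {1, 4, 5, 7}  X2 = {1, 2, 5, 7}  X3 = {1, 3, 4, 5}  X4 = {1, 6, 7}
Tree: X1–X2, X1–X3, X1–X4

No — edge (4,6) lies in no bag.

A tree decomposition must satisfy three properties: every vertex lies in some bag; for every edge, both endpoints lie together in some bag; and for every vertex, the bags containing it form a connected subtree. Here edge (4,6) lies in no bag, so the decomposition is invalid.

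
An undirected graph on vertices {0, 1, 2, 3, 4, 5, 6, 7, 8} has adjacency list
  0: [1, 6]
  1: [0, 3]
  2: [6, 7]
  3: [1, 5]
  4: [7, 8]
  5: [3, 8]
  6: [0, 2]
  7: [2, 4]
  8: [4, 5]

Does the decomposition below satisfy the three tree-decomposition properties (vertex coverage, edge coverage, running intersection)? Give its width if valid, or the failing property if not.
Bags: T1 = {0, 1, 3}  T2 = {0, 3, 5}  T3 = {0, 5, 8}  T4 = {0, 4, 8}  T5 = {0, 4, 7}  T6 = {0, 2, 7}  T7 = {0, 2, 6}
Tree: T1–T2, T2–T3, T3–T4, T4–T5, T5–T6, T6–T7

Yes; width 2.

Every vertex of G appears in some bag (union = {0, 1, 2, 3, 4, 5, 6, 7, 8}); every edge is covered by a bag; and for each vertex v the set of bags containing v is connected in the bag tree. The decomposition is therefore valid. The largest bag has 3 vertices, so the width is 2.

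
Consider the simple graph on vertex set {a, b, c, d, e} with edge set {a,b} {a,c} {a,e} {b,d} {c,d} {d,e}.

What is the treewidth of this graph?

A width-2 tree decomposition is:
Bags: B1 = {a, b, d}  B2 = {a, c, d}  B3 = {a, d, e}
Tree: B1–B2, B2–B3
Every bag has size at most 3, so the width is 3 − 1 = 2 and tw(G) ≤ 2. Since b–a–c–d–b is a cycle in G, G is not acyclic. Forests are exactly the graphs of treewidth ≤ 1, so tw(G) ≥ 2. Therefore the treewidth is 2.

2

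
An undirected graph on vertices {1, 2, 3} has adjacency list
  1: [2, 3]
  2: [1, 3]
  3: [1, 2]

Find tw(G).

A width-2 tree decomposition is:
Bags: B1 = {1, 2, 3}
Tree: (single bag)
A single bag containing all 3 vertices is trivially a valid decomposition of width 2. On the other hand G contains the 3-clique {1, 2, 3}. A clique must lie in a single bag of any decomposition, so no decomposition can have width below 2. Combining the bounds, tw(G) = 2.

2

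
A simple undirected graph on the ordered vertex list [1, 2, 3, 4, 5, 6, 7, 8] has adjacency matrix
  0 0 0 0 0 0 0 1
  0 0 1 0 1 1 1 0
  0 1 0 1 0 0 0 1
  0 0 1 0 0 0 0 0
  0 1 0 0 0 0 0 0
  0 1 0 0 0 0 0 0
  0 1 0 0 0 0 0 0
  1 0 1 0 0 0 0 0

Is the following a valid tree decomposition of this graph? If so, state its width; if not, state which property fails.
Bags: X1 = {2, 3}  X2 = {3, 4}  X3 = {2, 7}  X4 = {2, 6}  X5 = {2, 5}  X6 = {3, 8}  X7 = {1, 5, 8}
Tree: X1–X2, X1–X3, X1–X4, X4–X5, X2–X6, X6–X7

A tree decomposition must satisfy three properties: every vertex lies in some bag; for every edge, both endpoints lie together in some bag; and for every vertex, the bags containing it form a connected subtree. Here bags containing vertex 5 are not connected in the tree, so the decomposition is invalid.

No — bags containing vertex 5 are not connected in the tree.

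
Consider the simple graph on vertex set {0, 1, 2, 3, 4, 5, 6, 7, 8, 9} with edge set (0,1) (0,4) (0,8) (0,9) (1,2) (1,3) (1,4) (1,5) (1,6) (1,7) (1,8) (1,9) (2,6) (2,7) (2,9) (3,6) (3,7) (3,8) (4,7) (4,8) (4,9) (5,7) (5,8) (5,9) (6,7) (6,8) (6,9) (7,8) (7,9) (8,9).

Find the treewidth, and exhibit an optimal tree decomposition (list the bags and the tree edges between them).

Treewidth 4.
One optimal decomposition is:
Bags: B1 = {1, 5, 7, 8, 9}  B2 = {1, 6, 7, 8, 9}  B3 = {1, 3, 6, 7, 8}  B4 = {1, 4, 7, 8, 9}  B5 = {0, 1, 4, 8, 9}  B6 = {1, 2, 6, 7, 9}
Tree: B1–B2, B2–B3, B1–B4, B4–B5, B2–B6

Every bag has size at most 5, so the width is 5 − 1 = 4 and tw(G) ≤ 4. Conversely, {0, 1, 4, 8, 9} is a clique of size 5, and the vertices of any clique must share a bag in every tree decomposition; so some bag has ≥ 5 vertices and tw(G) ≥ 4. Combining the bounds, tw(G) = 4.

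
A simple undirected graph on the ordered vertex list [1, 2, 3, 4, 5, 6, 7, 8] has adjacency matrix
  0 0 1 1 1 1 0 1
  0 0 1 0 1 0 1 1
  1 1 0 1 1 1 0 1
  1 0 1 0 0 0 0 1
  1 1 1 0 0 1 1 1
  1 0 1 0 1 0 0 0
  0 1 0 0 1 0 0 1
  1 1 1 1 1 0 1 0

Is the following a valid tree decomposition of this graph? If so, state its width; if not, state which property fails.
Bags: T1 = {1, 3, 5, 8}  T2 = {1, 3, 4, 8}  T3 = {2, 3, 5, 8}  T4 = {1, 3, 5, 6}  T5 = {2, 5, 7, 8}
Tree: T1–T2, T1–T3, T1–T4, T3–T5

Every vertex of G appears in some bag (union = {1, 2, 3, 4, 5, 6, 7, 8}); every edge is covered by a bag; and for each vertex v the set of bags containing v is connected in the bag tree. The decomposition is therefore valid. The largest bag has 4 vertices, so the width is 3.

Yes; width 3.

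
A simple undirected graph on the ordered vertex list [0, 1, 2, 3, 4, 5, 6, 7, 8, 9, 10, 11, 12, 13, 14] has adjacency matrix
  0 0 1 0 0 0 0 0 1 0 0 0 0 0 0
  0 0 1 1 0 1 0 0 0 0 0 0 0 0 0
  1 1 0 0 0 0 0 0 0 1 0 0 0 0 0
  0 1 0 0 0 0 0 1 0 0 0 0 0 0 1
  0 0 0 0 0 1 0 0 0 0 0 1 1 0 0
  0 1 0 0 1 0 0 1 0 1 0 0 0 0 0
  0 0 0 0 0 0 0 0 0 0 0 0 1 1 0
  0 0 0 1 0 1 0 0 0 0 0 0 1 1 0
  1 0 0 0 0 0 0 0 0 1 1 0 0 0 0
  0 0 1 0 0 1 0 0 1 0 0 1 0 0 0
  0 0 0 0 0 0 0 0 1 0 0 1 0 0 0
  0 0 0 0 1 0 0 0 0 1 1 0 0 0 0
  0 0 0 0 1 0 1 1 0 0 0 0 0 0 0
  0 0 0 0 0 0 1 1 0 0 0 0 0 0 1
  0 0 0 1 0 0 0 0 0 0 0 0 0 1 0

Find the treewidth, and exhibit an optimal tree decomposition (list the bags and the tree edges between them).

Treewidth 3.
One optimal decomposition is:
Bags: B1 = {3, 6, 13, 14}  B2 = {3, 6, 7, 13}  B3 = {3, 6, 7, 12}  B4 = {1, 3, 7, 12}  B5 = {1, 5, 7, 12}  B6 = {1, 4, 5, 12}  B7 = {1, 2, 4, 5}  B8 = {2, 4, 5, 9}  B9 = {2, 4, 9, 11}  B10 = {0, 2, 9, 11}  B11 = {0, 8, 9, 11}  B12 = {0, 8, 10, 11}
Tree: B1–B2, B2–B3, B3–B4, B4–B5, B5–B6, B6–B7, B7–B8, B8–B9, B9–B10, B10–B11, B11–B12

Every bag has size at most 4, so the width is 4 − 1 = 3 and tw(G) ≤ 3. For the lower bound: the 4 vertex sets {6,13,14}, {3}, {7}, {1,4,5,12} are disjoint, each induces a connected subgraph, and every pair is joined by at least one edge of G. Contracting each set to a single vertex therefore yields K_{4} as a minor, and since treewidth is minor-monotone, tw(G) ≥ tw(K_{4}) = 3. Therefore the treewidth is 3.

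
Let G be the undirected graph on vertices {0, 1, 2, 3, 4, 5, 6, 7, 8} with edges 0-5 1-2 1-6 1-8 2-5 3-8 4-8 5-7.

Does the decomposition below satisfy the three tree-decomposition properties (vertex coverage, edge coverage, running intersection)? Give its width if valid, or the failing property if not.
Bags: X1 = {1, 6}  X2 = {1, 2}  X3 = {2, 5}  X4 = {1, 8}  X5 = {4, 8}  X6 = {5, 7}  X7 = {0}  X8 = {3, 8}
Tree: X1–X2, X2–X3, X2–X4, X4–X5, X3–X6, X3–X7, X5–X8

No — edge (5,0) lies in no bag.

A tree decomposition must satisfy three properties: every vertex lies in some bag; for every edge, both endpoints lie together in some bag; and for every vertex, the bags containing it form a connected subtree. Here edge (5,0) lies in no bag, so the decomposition is invalid.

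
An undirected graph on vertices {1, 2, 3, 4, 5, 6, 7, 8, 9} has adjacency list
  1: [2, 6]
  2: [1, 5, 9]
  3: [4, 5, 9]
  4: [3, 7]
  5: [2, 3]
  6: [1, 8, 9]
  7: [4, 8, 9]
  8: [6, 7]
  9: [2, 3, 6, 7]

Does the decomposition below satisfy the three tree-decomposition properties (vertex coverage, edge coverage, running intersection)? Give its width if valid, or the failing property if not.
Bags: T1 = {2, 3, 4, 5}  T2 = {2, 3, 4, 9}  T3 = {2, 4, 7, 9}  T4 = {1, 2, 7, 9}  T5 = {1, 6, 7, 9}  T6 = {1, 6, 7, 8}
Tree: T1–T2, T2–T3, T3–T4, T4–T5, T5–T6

Yes; width 3.

Every vertex of G appears in some bag (union = {1, 2, 3, 4, 5, 6, 7, 8, 9}); every edge is covered by a bag; and for each vertex v the set of bags containing v is connected in the bag tree. The decomposition is therefore valid. The largest bag has 4 vertices, so the width is 3.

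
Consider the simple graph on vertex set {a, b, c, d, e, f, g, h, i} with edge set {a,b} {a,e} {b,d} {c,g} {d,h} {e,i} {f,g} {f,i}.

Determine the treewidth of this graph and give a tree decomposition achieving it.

Each bag holds 2 vertices, so the decomposition has width 1, which upper-bounds the treewidth. Since G has at least one edge (e.g. h–d), it is not an edgeless graph, so tw(G) ≥ 1. The upper and lower bounds meet at 1, so that is the treewidth.

Treewidth 1.
One such decomposition:
Bags: B1 = {d, h}  B2 = {b, d}  B3 = {a, b}  B4 = {a, e}  B5 = {e, i}  B6 = {f, i}  B7 = {f, g}  B8 = {c, g}
Tree: B1–B2, B2–B3, B3–B4, B4–B5, B5–B6, B6–B7, B7–B8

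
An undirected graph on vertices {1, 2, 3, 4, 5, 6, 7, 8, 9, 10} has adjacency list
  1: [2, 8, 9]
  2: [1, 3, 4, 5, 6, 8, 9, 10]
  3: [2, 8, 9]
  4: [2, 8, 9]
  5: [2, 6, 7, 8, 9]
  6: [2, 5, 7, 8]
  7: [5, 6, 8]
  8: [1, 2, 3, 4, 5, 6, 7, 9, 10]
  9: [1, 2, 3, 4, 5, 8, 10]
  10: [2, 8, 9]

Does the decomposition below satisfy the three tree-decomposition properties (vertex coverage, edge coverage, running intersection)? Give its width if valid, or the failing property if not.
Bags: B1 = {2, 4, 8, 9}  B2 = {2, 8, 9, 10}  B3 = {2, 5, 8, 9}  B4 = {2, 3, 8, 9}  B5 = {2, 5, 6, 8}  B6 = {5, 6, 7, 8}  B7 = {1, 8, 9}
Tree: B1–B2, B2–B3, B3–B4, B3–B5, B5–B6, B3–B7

A tree decomposition must satisfy three properties: every vertex lies in some bag; for every edge, both endpoints lie together in some bag; and for every vertex, the bags containing it form a connected subtree. Here edge (2,1) lies in no bag, so the decomposition is invalid.

No — edge (2,1) lies in no bag.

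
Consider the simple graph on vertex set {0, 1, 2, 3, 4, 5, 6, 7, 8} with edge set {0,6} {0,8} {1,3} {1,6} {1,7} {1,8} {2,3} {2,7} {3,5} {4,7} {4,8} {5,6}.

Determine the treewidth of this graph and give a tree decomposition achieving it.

Treewidth 3.
One optimal decomposition is:
Bags: B1 = {0, 3, 5, 6}  B2 = {0, 1, 3, 6}  B3 = {0, 1, 3, 8}  B4 = {1, 2, 3, 8}  B5 = {1, 2, 7, 8}  B6 = {2, 4, 7, 8}
Tree: B1–B2, B2–B3, B3–B4, B4–B5, B5–B6

Each bag holds 4 vertices, so the decomposition has width 3, which upper-bounds the treewidth. For the lower bound: the 4 vertex sets {0,5,6}, {3}, {1}, {2,4,7,8} are disjoint, each induces a connected subgraph, and every pair is joined by at least one edge of G. Contracting each set to a single vertex therefore yields K_{4} as a minor, and since treewidth is minor-monotone, tw(G) ≥ tw(K_{4}) = 3. Combining the bounds, tw(G) = 3.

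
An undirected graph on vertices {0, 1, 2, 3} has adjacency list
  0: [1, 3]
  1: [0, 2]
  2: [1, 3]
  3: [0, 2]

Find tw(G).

A width-2 tree decomposition is:
Bags: B1 = {0, 1, 3}  B2 = {1, 2, 3}
Tree: B1–B2
Every bag has size at most 3, so the width is 3 − 1 = 2 and tw(G) ≤ 2. The edges 3–0–1–2–3 form a cycle, so G is not a tree and its treewidth is at least 2. Combining the bounds, tw(G) = 2.

2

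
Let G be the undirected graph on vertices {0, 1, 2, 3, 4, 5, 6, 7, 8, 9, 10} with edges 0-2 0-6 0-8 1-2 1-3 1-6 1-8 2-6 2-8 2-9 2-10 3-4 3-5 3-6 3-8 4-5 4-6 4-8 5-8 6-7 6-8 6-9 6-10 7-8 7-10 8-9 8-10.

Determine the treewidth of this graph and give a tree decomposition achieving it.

The largest bag has 4 vertices, giving width 3; this decomposition certifies tw(G) ≤ 3. Conversely, {3, 4, 5, 8} is a clique of size 4, and the vertices of any clique must share a bag in every tree decomposition; so some bag has ≥ 4 vertices and tw(G) ≥ 3. Combining the bounds, tw(G) = 3.

Treewidth 3.
One optimal decomposition is:
Bags: B1 = {1, 3, 6, 8}  B2 = {1, 2, 6, 8}  B3 = {2, 6, 8, 9}  B4 = {3, 4, 6, 8}  B5 = {0, 2, 6, 8}  B6 = {2, 6, 8, 10}  B7 = {6, 7, 8, 10}  B8 = {3, 4, 5, 8}
Tree: B1–B2, B2–B3, B1–B4, B3–B5, B2–B6, B6–B7, B4–B8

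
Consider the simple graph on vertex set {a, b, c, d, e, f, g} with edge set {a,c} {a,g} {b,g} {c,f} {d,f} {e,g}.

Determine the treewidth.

A width-1 tree decomposition is:
Bags: B1 = {a, g}  B2 = {a, c}  B3 = {c, f}  B4 = {b, g}  B5 = {e, g}  B6 = {d, f}
Tree: B1–B2, B2–B3, B1–B4, B4–B5, B3–B6
Every bag has size at most 2, so the width is 2 − 1 = 1 and tw(G) ≤ 1. Since G has at least one edge (e.g. a–g), it is not an edgeless graph, so tw(G) ≥ 1. Therefore the treewidth is 1.

1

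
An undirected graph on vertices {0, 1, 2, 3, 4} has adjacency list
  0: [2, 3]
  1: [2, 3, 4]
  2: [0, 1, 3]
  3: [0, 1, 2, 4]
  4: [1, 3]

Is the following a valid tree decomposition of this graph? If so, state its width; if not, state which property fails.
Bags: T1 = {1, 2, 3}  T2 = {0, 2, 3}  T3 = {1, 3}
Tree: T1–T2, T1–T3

A tree decomposition must satisfy three properties: every vertex lies in some bag; for every edge, both endpoints lie together in some bag; and for every vertex, the bags containing it form a connected subtree. Here vertex 4 appears in no bag, so the decomposition is invalid.

No — vertex 4 appears in no bag.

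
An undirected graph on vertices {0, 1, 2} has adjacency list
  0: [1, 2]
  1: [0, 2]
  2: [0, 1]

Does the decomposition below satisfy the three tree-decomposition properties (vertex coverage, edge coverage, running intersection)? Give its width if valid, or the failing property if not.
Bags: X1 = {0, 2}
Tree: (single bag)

No — vertex 1 appears in no bag.

A tree decomposition must satisfy three properties: every vertex lies in some bag; for every edge, both endpoints lie together in some bag; and for every vertex, the bags containing it form a connected subtree. Here vertex 1 appears in no bag, so the decomposition is invalid.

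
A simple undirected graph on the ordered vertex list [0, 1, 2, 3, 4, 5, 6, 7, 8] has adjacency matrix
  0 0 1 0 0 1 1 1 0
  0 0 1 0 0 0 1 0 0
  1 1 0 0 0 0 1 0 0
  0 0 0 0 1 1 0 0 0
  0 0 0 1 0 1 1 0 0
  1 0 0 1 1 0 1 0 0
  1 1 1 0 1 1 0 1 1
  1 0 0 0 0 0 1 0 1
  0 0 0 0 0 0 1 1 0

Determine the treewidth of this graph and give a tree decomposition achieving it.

Treewidth 2.
One such decomposition:
Bags: B1 = {0, 5, 6}  B2 = {0, 2, 6}  B3 = {0, 6, 7}  B4 = {6, 7, 8}  B5 = {4, 5, 6}  B6 = {1, 2, 6}  B7 = {3, 4, 5}
Tree: B1–B2, B1–B3, B3–B4, B1–B5, B2–B6, B5–B7

The largest bag has 3 vertices, giving width 2; this decomposition certifies tw(G) ≤ 2. Conversely, {3, 4, 5} is a clique of size 3, and the vertices of any clique must share a bag in every tree decomposition; so some bag has ≥ 3 vertices and tw(G) ≥ 2. The upper and lower bounds meet at 2, so that is the treewidth.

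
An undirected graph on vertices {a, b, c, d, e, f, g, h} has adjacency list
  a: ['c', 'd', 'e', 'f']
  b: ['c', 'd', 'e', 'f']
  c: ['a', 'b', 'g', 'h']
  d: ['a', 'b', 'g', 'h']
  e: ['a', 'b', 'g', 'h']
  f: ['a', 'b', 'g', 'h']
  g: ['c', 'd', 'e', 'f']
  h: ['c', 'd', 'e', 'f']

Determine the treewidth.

4

A width-4 tree decomposition is:
Bags: B1 = {a, b, e, g, h}  B2 = {a, b, f, g, h}  B3 = {a, b, d, g, h}  B4 = {a, b, c, g, h}
Tree: B1–B2, B2–B3, B3–B4
The largest bag has 5 vertices, giving width 4; this decomposition certifies tw(G) ≤ 4. For the lower bound: the 5 vertex sets {b,e}, {f,h}, {a,d}, {g}, {c} are disjoint, each induces a connected subgraph, and every pair is joined by at least one edge of G. Contracting each set to a single vertex therefore yields K_{5} as a minor, and since treewidth is minor-monotone, tw(G) ≥ tw(K_{5}) = 4. Hence tw(G) = 4 exactly.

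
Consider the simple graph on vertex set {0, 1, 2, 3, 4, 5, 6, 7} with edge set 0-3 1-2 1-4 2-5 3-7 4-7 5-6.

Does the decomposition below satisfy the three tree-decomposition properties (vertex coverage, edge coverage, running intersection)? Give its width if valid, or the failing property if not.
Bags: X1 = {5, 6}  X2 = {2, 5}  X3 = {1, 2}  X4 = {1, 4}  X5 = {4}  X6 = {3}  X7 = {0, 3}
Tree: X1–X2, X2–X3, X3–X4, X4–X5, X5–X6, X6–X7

No — vertex 7 appears in no bag.

A tree decomposition must satisfy three properties: every vertex lies in some bag; for every edge, both endpoints lie together in some bag; and for every vertex, the bags containing it form a connected subtree. Here vertex 7 appears in no bag, so the decomposition is invalid.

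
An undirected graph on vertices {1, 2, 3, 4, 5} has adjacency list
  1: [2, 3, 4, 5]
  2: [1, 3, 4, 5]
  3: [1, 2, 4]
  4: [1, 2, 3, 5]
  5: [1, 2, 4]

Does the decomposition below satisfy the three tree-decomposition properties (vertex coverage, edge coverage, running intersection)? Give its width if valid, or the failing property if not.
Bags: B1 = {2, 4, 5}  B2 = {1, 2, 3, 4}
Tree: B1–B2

A tree decomposition must satisfy three properties: every vertex lies in some bag; for every edge, both endpoints lie together in some bag; and for every vertex, the bags containing it form a connected subtree. Here edge (1,5) lies in no bag, so the decomposition is invalid.

No — edge (1,5) lies in no bag.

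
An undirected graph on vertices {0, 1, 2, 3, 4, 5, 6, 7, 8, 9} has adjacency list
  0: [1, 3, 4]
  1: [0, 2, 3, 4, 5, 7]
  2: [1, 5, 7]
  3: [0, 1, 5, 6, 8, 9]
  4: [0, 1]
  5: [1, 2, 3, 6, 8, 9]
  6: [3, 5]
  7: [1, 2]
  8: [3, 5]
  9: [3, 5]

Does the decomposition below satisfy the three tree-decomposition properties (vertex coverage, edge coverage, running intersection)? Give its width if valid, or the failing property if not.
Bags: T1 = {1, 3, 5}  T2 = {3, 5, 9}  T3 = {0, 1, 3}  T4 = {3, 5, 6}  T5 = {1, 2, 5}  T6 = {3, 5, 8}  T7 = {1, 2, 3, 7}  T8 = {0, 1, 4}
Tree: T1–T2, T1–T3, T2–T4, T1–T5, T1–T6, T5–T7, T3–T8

No — bags containing vertex 3 are not connected in the tree.

A tree decomposition must satisfy three properties: every vertex lies in some bag; for every edge, both endpoints lie together in some bag; and for every vertex, the bags containing it form a connected subtree. Here bags containing vertex 3 are not connected in the tree, so the decomposition is invalid.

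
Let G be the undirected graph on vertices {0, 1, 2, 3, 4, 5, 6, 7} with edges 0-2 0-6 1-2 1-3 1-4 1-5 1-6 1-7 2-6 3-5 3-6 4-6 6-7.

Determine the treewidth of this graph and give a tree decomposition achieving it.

Treewidth 2.
One such decomposition:
Bags: B1 = {1, 6, 7}  B2 = {1, 3, 6}  B3 = {1, 3, 5}  B4 = {1, 4, 6}  B5 = {1, 2, 6}  B6 = {0, 2, 6}
Tree: B1–B2, B2–B3, B1–B4, B2–B5, B5–B6

Every bag has size at most 3, so the width is 3 − 1 = 2 and tw(G) ≤ 2. For the lower bound, the 3 vertices {0, 2, 6} are pairwise adjacent, and any tree decomposition puts a clique entirely inside one bag — forcing width ≥ 2. Combining the bounds, tw(G) = 2.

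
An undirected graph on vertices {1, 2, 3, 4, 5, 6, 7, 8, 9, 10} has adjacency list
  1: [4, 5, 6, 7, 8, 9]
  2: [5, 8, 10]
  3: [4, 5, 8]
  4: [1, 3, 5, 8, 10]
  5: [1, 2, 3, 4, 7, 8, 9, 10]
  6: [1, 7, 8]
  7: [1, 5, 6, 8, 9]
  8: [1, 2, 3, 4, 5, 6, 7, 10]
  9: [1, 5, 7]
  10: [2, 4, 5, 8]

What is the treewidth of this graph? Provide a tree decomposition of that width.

Every bag has size at most 4, so the width is 4 − 1 = 3 and tw(G) ≤ 3. On the other hand G contains the 4-clique {2, 5, 8, 10}. A clique must lie in a single bag of any decomposition, so no decomposition can have width below 3. The upper and lower bounds meet at 3, so that is the treewidth.

Treewidth 3.
Bags: B1 = {1, 4, 5, 8}  B2 = {4, 5, 8, 10}  B3 = {3, 4, 5, 8}  B4 = {1, 5, 7, 8}  B5 = {1, 6, 7, 8}  B6 = {2, 5, 8, 10}  B7 = {1, 5, 7, 9}
Tree: B1–B2, B1–B3, B1–B4, B4–B5, B2–B6, B4–B7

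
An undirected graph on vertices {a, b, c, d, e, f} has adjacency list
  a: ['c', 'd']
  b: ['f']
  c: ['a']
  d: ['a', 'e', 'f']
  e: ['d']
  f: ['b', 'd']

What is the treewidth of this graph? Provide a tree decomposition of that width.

The largest bag has 2 vertices, giving width 1; this decomposition certifies tw(G) ≤ 1. Since G has at least one edge (e.g. f–b), it is not an edgeless graph, so tw(G) ≥ 1. The upper and lower bounds meet at 1, so that is the treewidth.

Treewidth 1.
Bags: B1 = {b, f}  B2 = {d, f}  B3 = {a, d}  B4 = {d, e}  B5 = {a, c}
Tree: B1–B2, B2–B3, B2–B4, B3–B5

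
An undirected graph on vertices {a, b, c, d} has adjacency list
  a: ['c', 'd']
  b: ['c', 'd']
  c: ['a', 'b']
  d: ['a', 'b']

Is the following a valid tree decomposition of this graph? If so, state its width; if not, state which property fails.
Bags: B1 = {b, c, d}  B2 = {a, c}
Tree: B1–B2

No — edge (d,a) lies in no bag.

A tree decomposition must satisfy three properties: every vertex lies in some bag; for every edge, both endpoints lie together in some bag; and for every vertex, the bags containing it form a connected subtree. Here edge (d,a) lies in no bag, so the decomposition is invalid.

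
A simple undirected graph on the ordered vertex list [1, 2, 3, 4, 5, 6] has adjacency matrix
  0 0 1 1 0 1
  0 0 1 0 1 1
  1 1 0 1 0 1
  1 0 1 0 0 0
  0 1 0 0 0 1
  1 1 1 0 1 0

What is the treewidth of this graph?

A width-2 tree decomposition is:
Bags: B1 = {1, 3, 6}  B2 = {2, 3, 6}  B3 = {1, 3, 4}  B4 = {2, 5, 6}
Tree: B1–B2, B1–B3, B2–B4
Each bag holds 3 vertices, so the decomposition has width 2, which upper-bounds the treewidth. For the lower bound, the 3 vertices {1, 3, 4} are pairwise adjacent, and any tree decomposition puts a clique entirely inside one bag — forcing width ≥ 2. Hence tw(G) = 2 exactly.

2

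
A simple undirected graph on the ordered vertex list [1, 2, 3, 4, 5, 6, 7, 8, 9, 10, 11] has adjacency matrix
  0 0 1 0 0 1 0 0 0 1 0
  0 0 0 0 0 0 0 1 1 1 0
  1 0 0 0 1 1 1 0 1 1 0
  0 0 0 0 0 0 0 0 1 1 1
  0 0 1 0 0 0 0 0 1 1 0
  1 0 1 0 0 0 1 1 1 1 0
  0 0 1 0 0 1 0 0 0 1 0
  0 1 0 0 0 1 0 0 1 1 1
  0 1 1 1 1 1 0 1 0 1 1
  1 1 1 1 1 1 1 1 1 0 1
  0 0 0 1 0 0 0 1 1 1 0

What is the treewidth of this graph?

A width-3 tree decomposition is:
Bags: B1 = {3, 6, 9, 10}  B2 = {3, 6, 7, 10}  B3 = {6, 8, 9, 10}  B4 = {1, 3, 6, 10}  B5 = {2, 8, 9, 10}  B6 = {3, 5, 9, 10}  B7 = {8, 9, 10, 11}  B8 = {4, 9, 10, 11}
Tree: B1–B2, B1–B3, B2–B4, B3–B5, B1–B6, B3–B7, B7–B8
The largest bag has 4 vertices, giving width 3; this decomposition certifies tw(G) ≤ 3. For the lower bound, the 4 vertices {1, 3, 6, 10} are pairwise adjacent, and any tree decomposition puts a clique entirely inside one bag — forcing width ≥ 3. Hence tw(G) = 3 exactly.

3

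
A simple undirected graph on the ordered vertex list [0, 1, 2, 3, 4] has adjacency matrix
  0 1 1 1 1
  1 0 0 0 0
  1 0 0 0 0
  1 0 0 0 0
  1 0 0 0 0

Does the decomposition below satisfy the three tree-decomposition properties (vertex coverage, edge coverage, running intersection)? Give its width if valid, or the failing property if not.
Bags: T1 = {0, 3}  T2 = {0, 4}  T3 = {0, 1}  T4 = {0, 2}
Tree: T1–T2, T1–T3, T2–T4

Checking the three conditions: (i) the bags cover all of {0, 1, 2, 3, 4}; (ii) for each edge, some bag contains both endpoints; (iii) the bags containing any fixed vertex form a subtree. All hold, so the decomposition is valid with width 2 − 1 = 1.

Yes; width 1.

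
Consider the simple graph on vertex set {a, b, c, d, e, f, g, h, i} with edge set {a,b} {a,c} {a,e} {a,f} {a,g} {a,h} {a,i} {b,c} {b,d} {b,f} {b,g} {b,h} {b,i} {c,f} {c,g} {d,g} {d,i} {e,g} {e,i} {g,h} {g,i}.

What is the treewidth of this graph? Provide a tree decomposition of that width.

Every bag has size at most 4, so the width is 4 − 1 = 3 and tw(G) ≤ 3. For the lower bound, the 4 vertices {a, e, g, i} are pairwise adjacent, and any tree decomposition puts a clique entirely inside one bag — forcing width ≥ 3. The upper and lower bounds meet at 3, so that is the treewidth.

Treewidth 3.
One optimal decomposition is:
Bags: B1 = {a, b, c, g}  B2 = {a, b, g, i}  B3 = {a, b, c, f}  B4 = {a, e, g, i}  B5 = {b, d, g, i}  B6 = {a, b, g, h}
Tree: B1–B2, B1–B3, B2–B4, B2–B5, B2–B6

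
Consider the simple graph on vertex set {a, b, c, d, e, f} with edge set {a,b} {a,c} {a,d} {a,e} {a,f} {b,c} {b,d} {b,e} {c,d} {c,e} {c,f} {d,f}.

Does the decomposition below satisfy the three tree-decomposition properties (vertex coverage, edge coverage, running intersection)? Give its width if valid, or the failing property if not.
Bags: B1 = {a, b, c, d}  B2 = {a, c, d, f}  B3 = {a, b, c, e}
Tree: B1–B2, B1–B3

Yes; width 3.

Vertex coverage: the bags together contain {a, b, c, d, e, f}, the full vertex set. Edge coverage: each edge of G has both endpoints in at least one bag. Running intersection: for every vertex, the bags containing it form a connected subtree. All three properties hold, so this is a valid tree decomposition of width max|bag| − 1 = 3, and hence tw(G) ≤ 3.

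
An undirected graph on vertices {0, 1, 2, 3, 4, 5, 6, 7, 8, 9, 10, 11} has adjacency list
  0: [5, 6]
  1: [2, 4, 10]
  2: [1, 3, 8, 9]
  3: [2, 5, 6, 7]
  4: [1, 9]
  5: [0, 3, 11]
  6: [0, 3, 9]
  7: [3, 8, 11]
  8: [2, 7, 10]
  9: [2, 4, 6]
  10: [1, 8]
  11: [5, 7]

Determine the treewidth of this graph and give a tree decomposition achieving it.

The largest bag has 4 vertices, giving width 3; this decomposition certifies tw(G) ≤ 3. For the lower bound: the 4 vertex sets {0,5,11}, {7}, {3}, {2,6,8,9} are disjoint, each induces a connected subgraph, and every pair is joined by at least one edge of G. Contracting each set to a single vertex therefore yields K_{4} as a minor, and since treewidth is minor-monotone, tw(G) ≥ tw(K_{4}) = 3. Combining the bounds, tw(G) = 3.

Treewidth 3.
One such decomposition:
Bags: B1 = {0, 5, 7, 11}  B2 = {0, 3, 5, 7}  B3 = {0, 3, 6, 7}  B4 = {3, 6, 7, 8}  B5 = {2, 3, 6, 8}  B6 = {2, 6, 8, 9}  B7 = {2, 8, 9, 10}  B8 = {1, 2, 9, 10}  B9 = {1, 4, 9, 10}
Tree: B1–B2, B2–B3, B3–B4, B4–B5, B5–B6, B6–B7, B7–B8, B8–B9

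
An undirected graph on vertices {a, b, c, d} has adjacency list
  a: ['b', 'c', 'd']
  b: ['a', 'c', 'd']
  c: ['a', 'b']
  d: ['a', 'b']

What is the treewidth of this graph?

A width-2 tree decomposition is:
Bags: B1 = {a, b, c}  B2 = {a, b, d}
Tree: B1–B2
The largest bag has 3 vertices, giving width 2; this decomposition certifies tw(G) ≤ 2. On the other hand G contains the 3-clique {a, b, d}. A clique must lie in a single bag of any decomposition, so no decomposition can have width below 2. Therefore the treewidth is 2.

2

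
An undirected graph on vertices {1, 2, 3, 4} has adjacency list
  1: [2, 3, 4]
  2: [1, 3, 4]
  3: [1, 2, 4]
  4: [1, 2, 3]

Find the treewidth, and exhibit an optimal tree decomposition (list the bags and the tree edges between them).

Treewidth 3.
One optimal decomposition is:
Bags: B1 = {1, 2, 3, 4}
Tree: (single bag)

A single bag containing all 4 vertices is trivially a valid decomposition of width 3. On the other hand G contains the 4-clique {1, 2, 3, 4}. A clique must lie in a single bag of any decomposition, so no decomposition can have width below 3. Hence tw(G) = 3 exactly.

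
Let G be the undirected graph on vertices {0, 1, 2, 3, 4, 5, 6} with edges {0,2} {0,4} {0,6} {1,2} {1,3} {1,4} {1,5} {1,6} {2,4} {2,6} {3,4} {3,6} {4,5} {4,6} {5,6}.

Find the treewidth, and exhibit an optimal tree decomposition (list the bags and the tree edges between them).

The largest bag has 4 vertices, giving width 3; this decomposition certifies tw(G) ≤ 3. On the other hand G contains the 4-clique {0, 2, 4, 6}. A clique must lie in a single bag of any decomposition, so no decomposition can have width below 3. Therefore the treewidth is 3.

Treewidth 3.
Bags: B1 = {1, 2, 4, 6}  B2 = {1, 4, 5, 6}  B3 = {0, 2, 4, 6}  B4 = {1, 3, 4, 6}
Tree: B1–B2, B1–B3, B1–B4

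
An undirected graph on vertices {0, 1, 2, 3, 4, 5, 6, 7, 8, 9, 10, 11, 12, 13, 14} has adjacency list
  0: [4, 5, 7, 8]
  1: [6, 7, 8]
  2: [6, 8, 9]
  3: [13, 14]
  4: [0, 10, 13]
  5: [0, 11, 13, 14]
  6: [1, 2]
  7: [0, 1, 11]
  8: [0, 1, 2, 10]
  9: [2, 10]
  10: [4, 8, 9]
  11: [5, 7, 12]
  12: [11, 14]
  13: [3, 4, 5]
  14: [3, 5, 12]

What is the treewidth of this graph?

A width-3 tree decomposition is:
Bags: B1 = {3, 12, 13, 14}  B2 = {5, 12, 13, 14}  B3 = {5, 11, 12, 13}  B4 = {4, 5, 11, 13}  B5 = {0, 4, 5, 11}  B6 = {0, 4, 7, 11}  B7 = {0, 4, 7, 10}  B8 = {0, 7, 8, 10}  B9 = {1, 7, 8, 10}  B10 = {1, 8, 9, 10}  B11 = {1, 2, 8, 9}  B12 = {1, 2, 6, 9}
Tree: B1–B2, B2–B3, B3–B4, B4–B5, B5–B6, B6–B7, B7–B8, B8–B9, B9–B10, B10–B11, B11–B12
Each bag holds 4 vertices, so the decomposition has width 3, which upper-bounds the treewidth. For the lower bound: the 4 vertex sets {3,12,14}, {13}, {5}, {0,4,7,11} are disjoint, each induces a connected subgraph, and every pair is joined by at least one edge of G. Contracting each set to a single vertex therefore yields K_{4} as a minor, and since treewidth is minor-monotone, tw(G) ≥ tw(K_{4}) = 3. The upper and lower bounds meet at 3, so that is the treewidth.

3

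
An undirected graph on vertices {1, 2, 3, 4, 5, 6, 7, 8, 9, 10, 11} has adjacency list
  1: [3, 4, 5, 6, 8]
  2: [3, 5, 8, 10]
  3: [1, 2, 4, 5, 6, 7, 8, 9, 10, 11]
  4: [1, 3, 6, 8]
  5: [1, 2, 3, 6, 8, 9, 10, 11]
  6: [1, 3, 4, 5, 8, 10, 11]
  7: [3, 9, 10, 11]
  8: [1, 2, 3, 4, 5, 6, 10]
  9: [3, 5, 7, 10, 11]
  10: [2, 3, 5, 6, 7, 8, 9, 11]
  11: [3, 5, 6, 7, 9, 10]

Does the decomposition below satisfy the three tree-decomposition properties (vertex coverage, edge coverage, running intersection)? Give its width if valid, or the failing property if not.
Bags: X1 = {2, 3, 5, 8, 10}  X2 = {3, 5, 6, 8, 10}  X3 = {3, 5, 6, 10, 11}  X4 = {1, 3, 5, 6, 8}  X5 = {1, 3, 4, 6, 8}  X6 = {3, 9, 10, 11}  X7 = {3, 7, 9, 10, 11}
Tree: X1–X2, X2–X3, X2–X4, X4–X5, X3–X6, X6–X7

A tree decomposition must satisfy three properties: every vertex lies in some bag; for every edge, both endpoints lie together in some bag; and for every vertex, the bags containing it form a connected subtree. Here edge (5,9) lies in no bag, so the decomposition is invalid.

No — edge (5,9) lies in no bag.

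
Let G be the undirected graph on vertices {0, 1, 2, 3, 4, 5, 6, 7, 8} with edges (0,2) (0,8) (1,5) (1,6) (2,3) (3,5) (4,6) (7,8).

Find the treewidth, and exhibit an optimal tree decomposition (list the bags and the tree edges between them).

Treewidth 1.
One such decomposition:
Bags: B1 = {7, 8}  B2 = {0, 8}  B3 = {0, 2}  B4 = {2, 3}  B5 = {3, 5}  B6 = {1, 5}  B7 = {1, 6}  B8 = {4, 6}
Tree: B1–B2, B2–B3, B3–B4, B4–B5, B5–B6, B6–B7, B7–B8

Each bag holds 2 vertices, so the decomposition has width 1, which upper-bounds the treewidth. G has an edge, so its treewidth is at least 1. Combining the bounds, tw(G) = 1.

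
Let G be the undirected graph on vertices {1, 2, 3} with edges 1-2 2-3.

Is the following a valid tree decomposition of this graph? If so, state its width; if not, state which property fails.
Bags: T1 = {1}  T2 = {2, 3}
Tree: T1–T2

No — edge (2,1) lies in no bag.

A tree decomposition must satisfy three properties: every vertex lies in some bag; for every edge, both endpoints lie together in some bag; and for every vertex, the bags containing it form a connected subtree. Here edge (2,1) lies in no bag, so the decomposition is invalid.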